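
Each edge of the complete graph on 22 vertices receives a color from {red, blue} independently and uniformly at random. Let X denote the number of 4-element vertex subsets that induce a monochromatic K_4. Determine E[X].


Let X = Σ_S X_S over the C(22, 4) = 7315 subsets S of size 4, where X_S = 1 if the K_4 on S is monochromatic.
For a fixed S, the K_4 on S has C(4, 2) = 6 edges. P[all 6 edges red] = (1/2)^6, and likewise for blue, so P[monochromatic] = 2·(1/2)^6 = 2^{1 − 6} = 1/32.
By linearity of expectation: E[X] = C(22, 4) · 2^{1 − 6} = 7315 · 1/32 = 7315/32.
Numerically: E[X] ≈ 228.5938.

E[X] = C(22,4)·2^(1−C(4,2)) = 7315/32 ≈ 228.5938.


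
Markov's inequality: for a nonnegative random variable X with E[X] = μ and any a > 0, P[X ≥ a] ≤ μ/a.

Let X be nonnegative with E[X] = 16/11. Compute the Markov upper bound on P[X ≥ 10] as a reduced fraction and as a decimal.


μ = E[X] = 16/11, a = 10.
Markov: P[X ≥ 10] ≤ μ/a = (16/11)/10 = 8/55.
Numerically: ≈ 0.14545.
(Since a = 10 > μ = 1.45455, the bound 8/55 is < 1 and informative.)

P[X ≥ 10] ≤ 8/55 ≈ 0.14545.


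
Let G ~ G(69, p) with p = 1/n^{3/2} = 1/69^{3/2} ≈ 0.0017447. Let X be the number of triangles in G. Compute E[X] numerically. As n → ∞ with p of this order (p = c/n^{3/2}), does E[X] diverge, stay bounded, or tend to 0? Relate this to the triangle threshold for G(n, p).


Number of potential triangles: C(69, 3) = 52394.
Each occurs with probability p³ ≈ (0.0017447)³ ≈ 5.3110341e-09.
By linearity: E[X] = C(69, 3)·p³ ≈ 52394 · 5.3110341e-09 ≈ 0.00028.
Since α = 3/2 > 1, p = c/n^{3/2} = o(1/n) is below the triangle threshold p ~ 1/n. Asymptotically E[X] ~ (c³/6)·n^{3(1−α)} = (1³/6)·n^{-1.5} → 0, so by Markov's inequality G has no triangles w.h.p.

E[X] ≈ 0.00028; in regime p = Θ(1/n^{3/2}) E[X] tends to 0 (below the triangle threshold p ~ 1/n).


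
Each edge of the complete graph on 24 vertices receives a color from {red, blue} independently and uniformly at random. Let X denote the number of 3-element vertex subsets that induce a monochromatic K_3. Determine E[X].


Let X = Σ_S X_S over the C(24, 3) = 2024 subsets S of size 3, where X_S = 1 if the K_3 on S is monochromatic.
For a fixed S, the K_3 on S has C(3, 2) = 3 edges. P[all 3 edges red] = (1/2)^3, and likewise for blue, so P[monochromatic] = 2·(1/2)^3 = 2^{1 − 3} = 1/4.
By linearity of expectation: E[X] = C(24, 3) · 2^{1 − 3} = 2024 · 1/4 = 506.
Numerically: E[X] ≈ 506.000.

E[X] = C(24,3)·2^(1−C(3,2)) = 506 ≈ 506.000.


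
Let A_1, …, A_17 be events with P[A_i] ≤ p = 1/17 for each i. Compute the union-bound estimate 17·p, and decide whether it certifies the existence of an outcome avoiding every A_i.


Union bound: P[∪_{i=1}^{17} A_i] ≤ Σ_i P[A_i] ≤ 17·p = 17·(1/17) = 1.
Numerically: 1 ≈ 1.0000.
Is 1 < 1? NO.
Since the bound 1 is ≥ 1, the union bound is uninformative here; it does NOT by itself certify existence.

17·p = 1 ≈ 1.0000; existence NOT certified by the union bound.


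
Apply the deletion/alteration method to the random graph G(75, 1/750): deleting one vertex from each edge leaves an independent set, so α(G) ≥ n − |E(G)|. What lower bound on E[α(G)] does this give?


E[|E(G)|] = C(75, 2)·p = 2775 · (1/750) = 37/10.
E[α(G)] ≥ n − E[|E(G)|] = 75 − 37/10 = 713/10.
Numerically: ≈ 71.300.
(This is only a lower bound; the true E[α(G)] may be larger.)

E[α(G)] ≥ 713/10 ≈ 71.300.


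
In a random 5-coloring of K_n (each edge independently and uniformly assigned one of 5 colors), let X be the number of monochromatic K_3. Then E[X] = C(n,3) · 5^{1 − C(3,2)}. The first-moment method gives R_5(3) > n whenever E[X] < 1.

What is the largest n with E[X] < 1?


We need C(n, 3) · 5^{1 − 3} < 1, i.e. C(n, 3) < 5^{3 − 1} = 25.
Check values of n near the boundary:
  n = 5: C(5, 3) = 10; 10 < 25? YES
  n = 6: C(6, 3) = 20; 20 < 25? YES
  n = 7: C(7, 3) = 35; 35 < 25? NO
  n = 8: C(8, 3) = 56; 56 < 25? NO
The largest n with C(n, 3) < 25 is n = 6 (where E[X] = 4/5 ≈ 0.8000). Hence R_5(3) > 6, i.e. R_5(3) ≥ 7.

Largest n = 6; hence R_5(3) > 6.


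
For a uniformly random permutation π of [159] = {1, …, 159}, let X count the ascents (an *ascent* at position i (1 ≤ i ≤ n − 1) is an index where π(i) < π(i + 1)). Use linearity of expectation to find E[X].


Write X = Σ X_I over i = 1, …, 158, with X_I the indicator of one ascent.
There are 158 indicators.
For each fixed i, the pair (π(i), π(i+1)) is a uniformly random ordered pair of distinct values from {1, …, 159}; by symmetry P[π(i) < π(i+1)] = 1/2.
By linearity: E[X] = 158 · (1/2) = (159 − 1) · (1/2) = 79 ≈ 79.0000.

E[X] = 79 = 79.0000.


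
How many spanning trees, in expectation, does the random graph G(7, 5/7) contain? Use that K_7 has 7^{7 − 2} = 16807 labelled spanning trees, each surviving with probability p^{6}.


K_7 has 7^{7 − 2} = 16807 labelled spanning trees.
For each such spanning tree H, let X_H = 1 if all 6 edges of H are present in G. Then P[X_H = 1] = p^{6} = (5/7)^{6} = 15625/117649.
By linearity of expectation: E[X] = Σ_H E[X_H] = 16807 · p^{6} = 16807 · 15625/117649 = 15625/7.
Numerically: E[X] ≈ 2232.14.

E[X] = 16807 · (5/7)^{6} = 15625/7 ≈ 2232.14.


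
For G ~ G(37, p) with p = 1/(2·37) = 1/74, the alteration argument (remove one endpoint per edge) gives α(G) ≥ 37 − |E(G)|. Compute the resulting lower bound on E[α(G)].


E[|E(G)|] = C(37, 2)·p = 666 · (1/74) = 9.
E[α(G)] ≥ n − E[|E(G)|] = 37 − 9 = 28.
Numerically: ≈ 28.000.
(This is only a lower bound; the true E[α(G)] may be larger.)

E[α(G)] ≥ 28 ≈ 28.000.


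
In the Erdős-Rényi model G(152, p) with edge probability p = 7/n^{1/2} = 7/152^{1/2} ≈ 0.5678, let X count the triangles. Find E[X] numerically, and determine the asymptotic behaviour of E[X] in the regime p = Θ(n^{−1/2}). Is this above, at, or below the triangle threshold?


Number of potential triangles: C(152, 3) = 573800.
Each occurs with probability p³ ≈ (0.5678)³ ≈ 1.830327e-01.
By linearity: E[X] = C(152, 3)·p³ ≈ 573800 · 1.830327e-01 ≈ 105024.1758.
Since α = 1/2 < 1, p = c/n^{1/2} ≫ 1/n is above the triangle threshold p ~ 1/n. Asymptotically E[X] ~ (c³/6)·n^{3(1−α)} = (7³/6)·n^{1.5} → ∞; triangles are abundant w.h.p.

E[X] ≈ 105024.1758; in regime p = Θ(1/n^{1/2}) E[X] diverges (above the triangle threshold p ~ 1/n).


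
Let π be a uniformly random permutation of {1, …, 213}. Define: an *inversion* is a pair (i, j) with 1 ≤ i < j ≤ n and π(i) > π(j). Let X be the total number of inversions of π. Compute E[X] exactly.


Write X = Σ X_I over the C(213, 2) = 22578 pairs i < j, with X_I the indicator of one inversion.
There are 22578 indicators.
For each fixed pair i < j, the values π(i) and π(j) are two distinct elements of {1, …, 213} in uniformly random order; by symmetry P[π(i) > π(j)] = 1/2.
By linearity: E[X] = 22578 · (1/2) = C(213, 2) · (1/2) = 22578/2 = 11289 ≈ 11289.000.

E[X] = 11289 = 11289.000.


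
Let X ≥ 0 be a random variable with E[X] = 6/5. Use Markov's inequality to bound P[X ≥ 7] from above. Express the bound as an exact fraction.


μ = E[X] = 6/5, a = 7.
Markov: P[X ≥ 7] ≤ μ/a = (6/5)/7 = 6/35.
Numerically: ≈ 0.1714.
(Since a = 7 > μ = 1.2000, the bound 6/35 is < 1 and informative.)

P[X ≥ 7] ≤ 6/35 ≈ 0.1714.


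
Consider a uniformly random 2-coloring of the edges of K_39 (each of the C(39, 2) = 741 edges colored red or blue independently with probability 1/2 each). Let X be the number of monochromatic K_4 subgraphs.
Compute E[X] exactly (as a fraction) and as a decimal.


Let X = Σ_S X_S over the C(39, 4) = 82251 subsets S of size 4, where X_S = 1 if the K_4 on S is monochromatic.
For a fixed S, the K_4 on S has C(4, 2) = 6 edges. P[all 6 edges red] = (1/2)^6, and likewise for blue, so P[monochromatic] = 2·(1/2)^6 = 2^{1 − 6} = 1/32.
By linearity of expectation: E[X] = C(39, 4) · 2^{1 − 6} = 82251 · 1/32 = 82251/32.
Numerically: E[X] ≈ 2570.344.

E[X] = C(39,4)·2^(1−C(4,2)) = 82251/32 ≈ 2570.344.


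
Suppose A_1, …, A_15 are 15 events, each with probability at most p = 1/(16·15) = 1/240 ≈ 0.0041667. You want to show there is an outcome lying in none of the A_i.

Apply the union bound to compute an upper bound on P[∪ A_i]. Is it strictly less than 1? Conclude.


Union bound: P[∪_{i=1}^{15} A_i] ≤ Σ_i P[A_i] ≤ 15·p = 15·(1/240) = 1/16.
Numerically: 1/16 ≈ 0.0625000.
Is 1/16 < 1? YES.
Since P[∪ A_i] ≤ 1/16 < 1, the complement has P[∩ A_i^c] ≥ 1 − 1/16 = 15/16 > 0, so some outcome avoids every A_i.

15·p = 1/16 ≈ 0.0625000; existence CERTIFIED by the union bound.


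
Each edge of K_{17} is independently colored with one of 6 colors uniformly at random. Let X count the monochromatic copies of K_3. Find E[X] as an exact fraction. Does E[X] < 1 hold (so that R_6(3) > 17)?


E[X] = C(17, 3) · 6^{1 − 3} = 680 · 6^{−2} = 680/36.
As a reduced fraction: E[X] = 170/9 ≈ 18.88889.
Is E[X] < 1? NO.
Since E[X] ≥ 1, the first-moment bound is inconclusive at n = 17; it does NOT by itself certify R_6(3) > 17.

E[X] = 170/9 ≈ 18.88889; E[X] ≥ 1; first-moment method inconclusive here.


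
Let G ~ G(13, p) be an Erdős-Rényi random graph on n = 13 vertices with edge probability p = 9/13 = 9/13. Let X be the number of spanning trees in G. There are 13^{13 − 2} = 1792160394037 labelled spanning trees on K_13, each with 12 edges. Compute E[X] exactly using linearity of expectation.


K_13 has 13^{13 − 2} = 1792160394037 labelled spanning trees.
For each such spanning tree H, let X_H = 1 if all 12 edges of H are present in G. Then P[X_H = 1] = p^{12} = (9/13)^{12} = 282429536481/23298085122481.
By linearity of expectation: E[X] = Σ_H E[X_H] = 1792160394037 · p^{12} = 1792160394037 · 282429536481/23298085122481 = 282429536481/13.
Numerically: E[X] ≈ 2.17253e+10.

E[X] = 1792160394037 · (9/13)^{12} = 282429536481/13 ≈ 2.17253e+10.


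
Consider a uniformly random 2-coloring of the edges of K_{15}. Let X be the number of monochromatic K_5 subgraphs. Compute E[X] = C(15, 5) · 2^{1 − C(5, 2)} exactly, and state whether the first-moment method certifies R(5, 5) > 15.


E[X] = C(15, 5) · 2^{1 − 10} = 3003 · 2^{−9} = 3003/512.
As a reduced fraction: E[X] = 3003/512 ≈ 5.86523.
Is E[X] < 1? NO.
Since E[X] ≥ 1, the first-moment bound is inconclusive at n = 15; it does NOT by itself certify R(5, 5) > 15.

E[X] = 3003/512 ≈ 5.86523; E[X] ≥ 1; first-moment method inconclusive here.


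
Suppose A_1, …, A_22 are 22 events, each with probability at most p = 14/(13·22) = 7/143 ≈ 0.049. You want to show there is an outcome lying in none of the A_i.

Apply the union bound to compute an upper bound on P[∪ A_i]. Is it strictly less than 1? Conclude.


Union bound: P[∪_{i=1}^{22} A_i] ≤ Σ_i P[A_i] ≤ 22·p = 22·(7/143) = 14/13.
Numerically: 14/13 ≈ 1.077.
Is 14/13 < 1? NO.
Since the bound 14/13 is ≥ 1, the union bound is uninformative here; it does NOT by itself certify existence.

22·p = 14/13 ≈ 1.077; existence NOT certified by the union bound.


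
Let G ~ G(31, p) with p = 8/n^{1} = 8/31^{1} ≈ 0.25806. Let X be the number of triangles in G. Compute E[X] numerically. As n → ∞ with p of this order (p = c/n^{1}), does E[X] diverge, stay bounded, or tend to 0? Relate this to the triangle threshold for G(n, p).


Number of potential triangles: C(31, 3) = 4495.
Each occurs with probability p³ ≈ (0.25806)³ ≈ 1.7186399e-02.
By linearity: E[X] = C(31, 3)·p³ ≈ 4495 · 1.7186399e-02 ≈ 77.25286.
Here α = 1, so p = 8/n is exactly at the triangle threshold p ~ 1/n. Asymptotically E[X] → c³/6 = 8³/6 = 256/3 ≈ 85.33333, a bounded constant. In this regime the triangle count is asymptotically Poisson(c³/6).

E[X] ≈ 77.25286; in regime p = Θ(1/n^{1}) E[X] stays bounded (at the triangle threshold p ~ 1/n).


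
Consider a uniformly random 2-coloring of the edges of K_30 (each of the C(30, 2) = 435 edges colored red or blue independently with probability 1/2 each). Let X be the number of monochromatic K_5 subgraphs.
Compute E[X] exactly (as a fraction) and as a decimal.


Let X = Σ_S X_S over the C(30, 5) = 142506 subsets S of size 5, where X_S = 1 if the K_5 on S is monochromatic.
For a fixed S, the K_5 on S has C(5, 2) = 10 edges. P[all 10 edges red] = (1/2)^10, and likewise for blue, so P[monochromatic] = 2·(1/2)^10 = 2^{1 − 10} = 1/512.
By linearity of expectation: E[X] = C(30, 5) · 2^{1 − 10} = 142506 · 1/512 = 71253/256.
Numerically: E[X] ≈ 278.332.

E[X] = C(30,5)·2^(1−C(5,2)) = 71253/256 ≈ 278.332.


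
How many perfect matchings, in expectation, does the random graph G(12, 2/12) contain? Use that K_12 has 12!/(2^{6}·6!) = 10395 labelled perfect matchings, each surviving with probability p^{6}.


K_12 has 12!/(2^{6}·6!) = 10395 labelled perfect matchings.
For each such perfect matching H, let X_H = 1 if all 6 edges of H are present in G. Then P[X_H = 1] = p^{6} = (1/6)^{6} = 1/46656.
By linearity of expectation: E[X] = Σ_H E[X_H] = 10395 · p^{6} = 10395 · 1/46656 = 385/1728.
Numerically: E[X] ≈ 0.223.

E[X] = 10395 · (1/6)^{6} = 385/1728 ≈ 0.223.


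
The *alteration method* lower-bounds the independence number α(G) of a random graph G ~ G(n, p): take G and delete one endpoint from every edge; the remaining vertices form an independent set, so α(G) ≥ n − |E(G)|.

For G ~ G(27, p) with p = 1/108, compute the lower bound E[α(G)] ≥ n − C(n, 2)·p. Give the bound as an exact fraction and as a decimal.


E[|E(G)|] = C(27, 2)·p = 351 · (1/108) = 13/4.
E[α(G)] ≥ n − E[|E(G)|] = 27 − 13/4 = 95/4.
Numerically: ≈ 23.750000.
(This is only a lower bound; the true E[α(G)] may be larger.)

E[α(G)] ≥ 95/4 ≈ 23.750000.


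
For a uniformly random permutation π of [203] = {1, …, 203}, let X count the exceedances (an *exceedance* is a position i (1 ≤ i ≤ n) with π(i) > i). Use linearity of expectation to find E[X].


Write X = Σ_{i=1}^{203} X_i, where X_i = 1_{π(i) > i}.
For each fixed i, π(i) is uniform over {1, …, 203} (marginal of a uniform permutation), so P[π(i) > i] = (n − i)/n. Summing: Σ_{i=1}^{203} (n − i)/n = (0 + 1 + … + 202)/203 = 203(203 − 1)/(2·203) = (203 − 1)/2.
Hence E[X] = Σ_{i=1}^{203} (203 − i)/203 = 101 ≈ 101.00000.

E[X] = 101 = 101.00000.


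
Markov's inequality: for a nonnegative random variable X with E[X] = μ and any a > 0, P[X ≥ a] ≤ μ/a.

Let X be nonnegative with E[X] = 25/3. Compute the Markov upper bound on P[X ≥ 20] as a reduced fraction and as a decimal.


μ = E[X] = 25/3, a = 20.
Markov: P[X ≥ 20] ≤ μ/a = (25/3)/20 = 5/12.
Numerically: ≈ 0.4167.
(Since a = 20 > μ = 8.3333, the bound 5/12 is < 1 and informative.)

P[X ≥ 20] ≤ 5/12 ≈ 0.4167.


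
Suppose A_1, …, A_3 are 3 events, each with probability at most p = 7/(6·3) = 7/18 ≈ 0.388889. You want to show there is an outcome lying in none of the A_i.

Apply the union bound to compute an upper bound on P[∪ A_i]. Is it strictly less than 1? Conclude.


Union bound: P[∪_{i=1}^{3} A_i] ≤ Σ_i P[A_i] ≤ 3·p = 3·(7/18) = 7/6.
Numerically: 7/6 ≈ 1.166667.
Is 7/6 < 1? NO.
Since the bound 7/6 is ≥ 1, the union bound is uninformative here; it does NOT by itself certify existence.

3·p = 7/6 ≈ 1.166667; existence NOT certified by the union bound.


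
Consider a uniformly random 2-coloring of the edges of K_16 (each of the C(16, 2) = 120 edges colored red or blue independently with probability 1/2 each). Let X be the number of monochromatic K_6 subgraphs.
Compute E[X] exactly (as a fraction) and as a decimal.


Let X = Σ_S X_S over the C(16, 6) = 8008 subsets S of size 6, where X_S = 1 if the K_6 on S is monochromatic.
For a fixed S, the K_6 on S has C(6, 2) = 15 edges. P[all 15 edges red] = (1/2)^15, and likewise for blue, so P[monochromatic] = 2·(1/2)^15 = 2^{1 − 15} = 1/16384.
By linearity: E[X] = C(16, 6) · 2^{1 − 15} = 8008 · 1/16384 = 1001/2048.
Numerically: E[X] ≈ 0.48877.

E[X] = C(16,6)·2^(1−C(6,2)) = 1001/2048 ≈ 0.48877.


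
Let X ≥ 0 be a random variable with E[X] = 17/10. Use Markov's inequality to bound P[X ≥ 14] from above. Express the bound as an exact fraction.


μ = E[X] = 17/10, a = 14.
Markov: P[X ≥ 14] ≤ μ/a = (17/10)/14 = 17/140.
Numerically: ≈ 0.121.
(Since a = 14 > μ = 1.700, the bound 17/140 is < 1 and informative.)

P[X ≥ 14] ≤ 17/140 ≈ 0.121.


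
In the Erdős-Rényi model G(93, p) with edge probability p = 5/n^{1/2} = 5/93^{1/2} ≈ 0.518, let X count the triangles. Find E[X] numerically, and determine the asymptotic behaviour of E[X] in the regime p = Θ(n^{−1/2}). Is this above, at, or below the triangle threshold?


Number of potential triangles: C(93, 3) = 129766.
Each occurs with probability p³ ≈ (0.518)³ ≈ 1.39375e-01.
By linearity: E[X] = C(93, 3)·p³ ≈ 129766 · 1.39375e-01 ≈ 18086.166.
Since α = 1/2 < 1, p = c/n^{1/2} ≫ 1/n is above the triangle threshold p ~ 1/n. Asymptotically E[X] ~ (c³/6)·n^{3(1−α)} = (5³/6)·n^{1.5} → ∞; triangles are abundant w.h.p.

E[X] ≈ 18086.166; in regime p = Θ(1/n^{1/2}) E[X] diverges (above the triangle threshold p ~ 1/n).


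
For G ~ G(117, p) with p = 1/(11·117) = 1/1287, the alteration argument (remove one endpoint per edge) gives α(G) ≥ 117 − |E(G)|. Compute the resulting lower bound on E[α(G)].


E[|E(G)|] = C(117, 2)·p = 6786 · (1/1287) = 58/11.
E[α(G)] ≥ n − E[|E(G)|] = 117 − 58/11 = 1229/11.
Numerically: ≈ 111.727.
(This is only a lower bound; the true E[α(G)] may be larger.)

E[α(G)] ≥ 1229/11 ≈ 111.727.


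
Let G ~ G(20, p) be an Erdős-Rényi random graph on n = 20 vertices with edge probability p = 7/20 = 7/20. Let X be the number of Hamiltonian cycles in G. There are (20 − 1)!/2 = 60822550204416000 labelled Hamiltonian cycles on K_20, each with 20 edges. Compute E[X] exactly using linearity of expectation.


K_20 has (20 − 1)!/2 = 60822550204416000 labelled Hamiltonian cycles.
For each such Hamiltonian cycle H, let X_H = 1 if all 20 edges of H are present in G. Then P[X_H = 1] = p^{20} = (7/20)^{20} = 79792266297612001/104857600000000000000000000.
By linearity of expectation: E[X] = Σ_H E[X_H] = 60822550204416000 · p^{20} = 60822550204416000 · 79792266297612001/104857600000000000000000000 = 1184855742873690605203907421/25600000000000000000.
Numerically: E[X] ≈ 4.63e+07.

E[X] = 60822550204416000 · (7/20)^{20} = 1184855742873690605203907421/25600000000000000000 ≈ 4.63e+07.


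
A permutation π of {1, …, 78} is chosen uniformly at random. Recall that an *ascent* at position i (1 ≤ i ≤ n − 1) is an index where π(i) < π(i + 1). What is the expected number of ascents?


Write X = Σ X_I over i = 1, …, 77, with X_I the indicator of one ascent.
There are 77 indicators.
For each fixed i, the pair (π(i), π(i+1)) is a uniformly random ordered pair of distinct values from {1, …, 78}; by symmetry P[π(i) < π(i+1)] = 1/2.
By linearity: E[X] = 77 · (1/2) = (78 − 1) · (1/2) = 77/2 ≈ 38.50000.

E[X] = 77/2 = 38.50000.


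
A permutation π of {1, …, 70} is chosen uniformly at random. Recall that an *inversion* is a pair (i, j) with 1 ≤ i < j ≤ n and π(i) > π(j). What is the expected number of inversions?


Write X = Σ X_I over the C(70, 2) = 2415 pairs i < j, with X_I the indicator of one inversion.
There are 2415 indicators.
For each fixed pair i < j, the values π(i) and π(j) are two distinct elements of {1, …, 70} in uniformly random order; by symmetry P[π(i) > π(j)] = 1/2.
By linearity: E[X] = 2415 · (1/2) = C(70, 2) · (1/2) = 2415/2 = 2415/2 ≈ 1207.50000.

E[X] = 2415/2 = 1207.50000.


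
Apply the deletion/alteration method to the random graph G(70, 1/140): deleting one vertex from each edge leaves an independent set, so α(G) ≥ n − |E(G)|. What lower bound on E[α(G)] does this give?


E[|E(G)|] = C(70, 2)·p = 2415 · (1/140) = 69/4.
E[α(G)] ≥ n − E[|E(G)|] = 70 − 69/4 = 211/4.
Numerically: ≈ 52.750.
(This is only a lower bound; the true E[α(G)] may be larger.)

E[α(G)] ≥ 211/4 ≈ 52.750.


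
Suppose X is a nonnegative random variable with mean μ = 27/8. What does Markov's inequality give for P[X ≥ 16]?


μ = E[X] = 27/8, a = 16.
Markov: P[X ≥ 16] ≤ μ/a = (27/8)/16 = 27/128.
Numerically: ≈ 0.21094.
(Since a = 16 > μ = 3.37500, the bound 27/128 is < 1 and informative.)

P[X ≥ 16] ≤ 27/128 ≈ 0.21094.


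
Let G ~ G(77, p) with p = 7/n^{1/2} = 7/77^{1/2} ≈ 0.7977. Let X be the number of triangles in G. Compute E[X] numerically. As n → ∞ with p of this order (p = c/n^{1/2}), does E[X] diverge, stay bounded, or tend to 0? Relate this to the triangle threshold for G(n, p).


Number of potential triangles: C(77, 3) = 73150.
Each occurs with probability p³ ≈ (0.7977)³ ≈ 5.076426e-01.
By linearity: E[X] = C(77, 3)·p³ ≈ 73150 · 5.076426e-01 ≈ 37134.0538.
Since α = 1/2 < 1, p = c/n^{1/2} ≫ 1/n is above the triangle threshold p ~ 1/n. Asymptotically E[X] ~ (c³/6)·n^{3(1−α)} = (7³/6)·n^{1.5} → ∞; triangles are abundant w.h.p.

E[X] ≈ 37134.0538; in regime p = Θ(1/n^{1/2}) E[X] diverges (above the triangle threshold p ~ 1/n).


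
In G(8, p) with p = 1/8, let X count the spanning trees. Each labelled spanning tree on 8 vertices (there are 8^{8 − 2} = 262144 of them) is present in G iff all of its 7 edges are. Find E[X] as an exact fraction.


K_8 has 8^{8 − 2} = 262144 labelled spanning trees.
For each such spanning tree H, let X_H = 1 if all 7 edges of H are present in G. Then P[X_H = 1] = p^{7} = (1/8)^{7} = 1/2097152.
By linearity: E[X] = Σ_H E[X_H] = 262144 · p^{7} = 262144 · 1/2097152 = 1/8.
Numerically: E[X] ≈ 0.125.

E[X] = 262144 · (1/8)^{7} = 1/8 ≈ 0.125.


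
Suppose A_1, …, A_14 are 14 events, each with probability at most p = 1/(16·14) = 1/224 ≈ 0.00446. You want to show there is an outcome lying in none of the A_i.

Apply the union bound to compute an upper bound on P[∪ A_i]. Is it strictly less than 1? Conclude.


Union bound: P[∪_{i=1}^{14} A_i] ≤ Σ_i P[A_i] ≤ 14·p = 14·(1/224) = 1/16.
Numerically: 1/16 ≈ 0.06250.
Is 1/16 < 1? YES.
Since P[∪ A_i] ≤ 1/16 < 1, the complement has P[∩ A_i^c] ≥ 1 − 1/16 = 15/16 > 0, so some outcome avoids every A_i.

14·p = 1/16 ≈ 0.06250; existence CERTIFIED by the union bound.


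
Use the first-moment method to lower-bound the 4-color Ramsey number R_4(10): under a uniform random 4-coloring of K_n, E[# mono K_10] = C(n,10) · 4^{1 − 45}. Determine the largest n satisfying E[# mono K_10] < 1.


We need C(n, 10) · 4^{1 − 45} < 1, i.e. C(n, 10) < 4^{45 − 1} = 309485009821345068724781056.
Check values of n near the boundary:
  n = 2018: C(2018, 10) = 301820606687612220663963508; 301820606687612220663963508 < 309485009821345068724781056? YES
  n = 2019: C(2019, 10) = 303322949179835278009229628; 303322949179835278009229628 < 309485009821345068724781056? YES
  n = 2020: C(2020, 10) = 304832018578739931133653656; 304832018578739931133653656 < 309485009821345068724781056? YES
  n = 2021: C(2021, 10) = 306347841644770462864800616; 306347841644770462864800616 < 309485009821345068724781056? YES
  n = 2022: C(2022, 10) = 307870445231474093395937796; 307870445231474093395937796 < 309485009821345068724781056? YES
  n = 2023: C(2023, 10) = 309399856285778485315440716; 309399856285778485315440716 < 309485009821345068724781056? YES
  n = 2024: C(2024, 10) = 310936101848269937576192656; 310936101848269937576192656 < 309485009821345068724781056? NO
  n = 2025: C(2025, 10) = 312479209053472269772600560; 312479209053472269772600560 < 309485009821345068724781056? NO
  n = 2026: C(2026, 10) = 314029205130126398094885285; 314029205130126398094885285 < 309485009821345068724781056? NO
The largest n with C(n, 10) < 309485009821345068724781056 is n = 2023 (where E[X] = 77349964071444621328860179/77371252455336267181195264 ≈ 1.000). Hence R_4(10) > 2023, i.e. R_4(10) ≥ 2024.

Largest n = 2023; hence R_4(10) > 2023.


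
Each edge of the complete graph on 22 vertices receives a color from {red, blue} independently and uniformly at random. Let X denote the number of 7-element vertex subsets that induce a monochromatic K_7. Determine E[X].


Let X = Σ_S X_S over the C(22, 7) = 170544 subsets S of size 7, where X_S = 1 if the K_7 on S is monochromatic.
For a fixed S, the K_7 on S has C(7, 2) = 21 edges. P[all 21 edges red] = (1/2)^21, and likewise for blue, so P[monochromatic] = 2·(1/2)^21 = 2^{1 − 21} = 1/1048576.
By linearity of expectation: E[X] = C(22, 7) · 2^{1 − 21} = 170544 · 1/1048576 = 10659/65536.
Numerically: E[X] ≈ 0.16264.

E[X] = C(22,7)·2^(1−C(7,2)) = 10659/65536 ≈ 0.16264.


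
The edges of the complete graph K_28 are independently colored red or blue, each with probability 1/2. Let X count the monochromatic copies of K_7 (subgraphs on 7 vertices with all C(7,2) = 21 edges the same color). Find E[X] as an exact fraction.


Let X = Σ_S X_S over the C(28, 7) = 1184040 subsets S of size 7, where X_S = 1 if the K_7 on S is monochromatic.
For a fixed S, the K_7 on S has C(7, 2) = 21 edges. P[all 21 edges red] = (1/2)^21, and likewise for blue, so P[monochromatic] = 2·(1/2)^21 = 2^{1 − 21} = 1/1048576.
Summing: E[X] = C(28, 7) · 2^{1 − 21} = 1184040 · 1/1048576 = 148005/131072.
Numerically: E[X] ≈ 1.12919.

E[X] = C(28,7)·2^(1−C(7,2)) = 148005/131072 ≈ 1.12919.


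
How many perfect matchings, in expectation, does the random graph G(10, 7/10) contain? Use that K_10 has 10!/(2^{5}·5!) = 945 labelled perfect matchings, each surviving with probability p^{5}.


K_10 has 10!/(2^{5}·5!) = 945 labelled perfect matchings.
For each such perfect matching H, let X_H = 1 if all 5 edges of H are present in G. Then P[X_H = 1] = p^{5} = (7/10)^{5} = 16807/100000.
Summing the indicators: E[X] = Σ_H E[X_H] = 945 · p^{5} = 945 · 16807/100000 = 3176523/20000.
Numerically: E[X] ≈ 158.8.

E[X] = 945 · (7/10)^{5} = 3176523/20000 ≈ 158.8.


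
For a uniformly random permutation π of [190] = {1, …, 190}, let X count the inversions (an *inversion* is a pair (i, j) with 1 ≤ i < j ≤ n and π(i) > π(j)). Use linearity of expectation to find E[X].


Write X = Σ X_I over the C(190, 2) = 17955 pairs i < j, with X_I the indicator of one inversion.
There are 17955 indicators.
For each fixed pair i < j, the values π(i) and π(j) are two distinct elements of {1, …, 190} in uniformly random order; by symmetry P[π(i) > π(j)] = 1/2.
By linearity: E[X] = 17955 · (1/2) = C(190, 2) · (1/2) = 17955/2 = 17955/2 ≈ 8977.5000.

E[X] = 17955/2 = 8977.5000.


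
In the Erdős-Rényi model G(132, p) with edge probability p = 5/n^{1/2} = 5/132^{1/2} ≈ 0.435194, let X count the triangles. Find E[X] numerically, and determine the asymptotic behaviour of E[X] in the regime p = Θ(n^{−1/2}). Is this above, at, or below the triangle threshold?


Number of potential triangles: C(132, 3) = 374660.
Each occurs with probability p³ ≈ (0.435194)³ ≈ 8.24231326e-02.
By linearity: E[X] = C(132, 3)·p³ ≈ 374660 · 8.24231326e-02 ≈ 30880.650843.
Since α = 1/2 < 1, p = c/n^{1/2} ≫ 1/n is above the triangle threshold p ~ 1/n. Asymptotically E[X] ~ (c³/6)·n^{3(1−α)} = (5³/6)·n^{1.5} → ∞; triangles are abundant w.h.p.

E[X] ≈ 30880.650843; in regime p = Θ(1/n^{1/2}) E[X] diverges (above the triangle threshold p ~ 1/n).


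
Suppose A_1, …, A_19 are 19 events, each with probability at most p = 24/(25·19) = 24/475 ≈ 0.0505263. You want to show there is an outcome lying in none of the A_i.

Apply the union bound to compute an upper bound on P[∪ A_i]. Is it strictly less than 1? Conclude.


Union bound: P[∪_{i=1}^{19} A_i] ≤ Σ_i P[A_i] ≤ 19·p = 19·(24/475) = 24/25.
Numerically: 24/25 ≈ 0.9600000.
Is 24/25 < 1? YES.
Since P[∪ A_i] ≤ 24/25 < 1, the complement has P[∩ A_i^c] ≥ 1 − 24/25 = 1/25 > 0, so some outcome avoids every A_i.

19·p = 24/25 ≈ 0.9600000; existence CERTIFIED by the union bound.


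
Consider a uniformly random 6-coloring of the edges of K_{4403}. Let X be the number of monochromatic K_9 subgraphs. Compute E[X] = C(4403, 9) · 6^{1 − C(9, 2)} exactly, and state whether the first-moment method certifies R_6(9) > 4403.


E[X] = C(4403, 9) · 6^{1 − 36} = 1699894433046281918452233150 · 6^{−35} = 1699894433046281918452233150/1719070799748422591028658176.
As a reduced fraction: E[X] = 283315738841046986408705525/286511799958070431838109696 ≈ 0.989.
Is E[X] < 1? YES.
Since E[X] < 1, there exists a 6-coloring of K_{4403} with no monochromatic K_9; hence R_6(9) > 4403.

E[X] = 283315738841046986408705525/286511799958070431838109696 ≈ 0.989; E[X] < 1, so R_6(9) > 4403.


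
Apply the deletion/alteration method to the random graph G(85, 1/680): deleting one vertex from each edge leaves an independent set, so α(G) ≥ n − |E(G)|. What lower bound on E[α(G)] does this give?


E[|E(G)|] = C(85, 2)·p = 3570 · (1/680) = 21/4.
E[α(G)] ≥ n − E[|E(G)|] = 85 − 21/4 = 319/4.
Numerically: ≈ 79.7500.
(This is only a lower bound; the true E[α(G)] may be larger.)

E[α(G)] ≥ 319/4 ≈ 79.7500.


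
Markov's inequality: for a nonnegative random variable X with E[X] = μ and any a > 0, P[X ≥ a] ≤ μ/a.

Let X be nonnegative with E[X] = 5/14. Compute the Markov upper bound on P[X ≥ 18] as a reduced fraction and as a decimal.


μ = E[X] = 5/14, a = 18.
Markov: P[X ≥ 18] ≤ μ/a = (5/14)/18 = 5/252.
Numerically: ≈ 0.019841.
(Since a = 18 > μ = 0.357143, the bound 5/252 is < 1 and informative.)

P[X ≥ 18] ≤ 5/252 ≈ 0.019841.


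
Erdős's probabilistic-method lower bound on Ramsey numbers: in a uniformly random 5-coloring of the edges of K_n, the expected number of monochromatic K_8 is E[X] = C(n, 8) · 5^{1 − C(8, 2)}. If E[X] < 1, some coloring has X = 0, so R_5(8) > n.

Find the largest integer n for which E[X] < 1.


We need C(n, 8) · 5^{1 − 28} < 1, i.e. C(n, 8) < 5^{28 − 1} = 7450580596923828125.
Check values of n near the boundary:
  n = 862: C(862, 8) = 7317951015318931845; 7317951015318931845 < 7450580596923828125? YES
  n = 863: C(863, 8) = 7386423071602617757; 7386423071602617757 < 7450580596923828125? YES
  n = 864: C(864, 8) = 7455455062926006708; 7455455062926006708 < 7450580596923828125? NO
The largest n with C(n, 8) < 7450580596923828125 is n = 863 (where E[X] = 7386423071602617757/7450580596923828125 ≈ 0.99139). Hence R_5(8) > 863, i.e. R_5(8) ≥ 864.

Largest n = 863; hence R_5(8) > 863.


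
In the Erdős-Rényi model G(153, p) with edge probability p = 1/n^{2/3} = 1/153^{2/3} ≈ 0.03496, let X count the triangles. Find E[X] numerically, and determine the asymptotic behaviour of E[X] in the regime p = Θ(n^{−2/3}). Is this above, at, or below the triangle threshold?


Number of potential triangles: C(153, 3) = 585276.
Each occurs with probability p³ ≈ (0.03496)³ ≈ 4.271861e-05.
By linearity: E[X] = C(153, 3)·p³ ≈ 585276 · 4.271861e-05 ≈ 25.0022.
Since α = 2/3 < 1, p = c/n^{2/3} ≫ 1/n is above the triangle threshold p ~ 1/n. Asymptotically E[X] ~ (c³/6)·n^{3(1−α)} = (1³/6)·n^{1} → ∞; triangles are abundant w.h.p.

E[X] ≈ 25.0022; in regime p = Θ(1/n^{2/3}) E[X] diverges (above the triangle threshold p ~ 1/n).


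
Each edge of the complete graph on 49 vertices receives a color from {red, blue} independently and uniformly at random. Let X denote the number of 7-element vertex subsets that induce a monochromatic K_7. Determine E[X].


Let X = Σ_S X_S over the C(49, 7) = 85900584 subsets S of size 7, where X_S = 1 if the K_7 on S is monochromatic.
For a fixed S, the K_7 on S has C(7, 2) = 21 edges. P[all 21 edges red] = (1/2)^21, and likewise for blue, so P[monochromatic] = 2·(1/2)^21 = 2^{1 − 21} = 1/1048576.
By linearity of expectation: E[X] = C(49, 7) · 2^{1 − 21} = 85900584 · 1/1048576 = 10737573/131072.
Numerically: E[X] ≈ 81.921.

E[X] = C(49,7)·2^(1−C(7,2)) = 10737573/131072 ≈ 81.921.


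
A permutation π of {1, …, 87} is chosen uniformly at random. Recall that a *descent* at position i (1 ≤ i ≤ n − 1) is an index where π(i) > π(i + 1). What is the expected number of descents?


Write X = Σ X_I over i = 1, …, 86, with X_I the indicator of one descent.
There are 86 indicators.
For each fixed i, the pair (π(i), π(i+1)) is a uniformly random ordered pair of distinct values from {1, …, 87}; by symmetry P[π(i) > π(i+1)] = 1/2.
By linearity: E[X] = 86 · (1/2) = (87 − 1) · (1/2) = 43 ≈ 43.000000.

E[X] = 43 = 43.000000.


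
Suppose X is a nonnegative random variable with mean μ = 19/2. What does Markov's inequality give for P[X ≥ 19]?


μ = E[X] = 19/2, a = 19.
Markov: P[X ≥ 19] ≤ μ/a = (19/2)/19 = 1/2.
Numerically: ≈ 0.500000.
(Since a = 19 > μ = 9.500000, the bound 1/2 is < 1 and informative.)

P[X ≥ 19] ≤ 1/2 ≈ 0.500000.


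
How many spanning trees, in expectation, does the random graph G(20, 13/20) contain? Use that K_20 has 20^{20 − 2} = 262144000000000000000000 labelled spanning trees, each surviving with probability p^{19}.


K_20 has 20^{20 − 2} = 262144000000000000000000 labelled spanning trees.
For each such spanning tree H, let X_H = 1 if all 19 edges of H are present in G. Then P[X_H = 1] = p^{19} = (13/20)^{19} = 1461920290375446110677/5242880000000000000000000.
By linearity: E[X] = Σ_H E[X_H] = 262144000000000000000000 · p^{19} = 262144000000000000000000 · 1461920290375446110677/5242880000000000000000000 = 1461920290375446110677/20.
Numerically: E[X] ≈ 7.3096e+19.

E[X] = 262144000000000000000000 · (13/20)^{19} = 1461920290375446110677/20 ≈ 7.3096e+19.


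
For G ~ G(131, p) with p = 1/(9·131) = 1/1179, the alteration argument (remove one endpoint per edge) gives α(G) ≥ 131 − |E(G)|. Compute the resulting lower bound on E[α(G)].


E[|E(G)|] = C(131, 2)·p = 8515 · (1/1179) = 65/9.
E[α(G)] ≥ n − E[|E(G)|] = 131 − 65/9 = 1114/9.
Numerically: ≈ 123.7778.
(This is only a lower bound; the true E[α(G)] may be larger.)

E[α(G)] ≥ 1114/9 ≈ 123.7778.


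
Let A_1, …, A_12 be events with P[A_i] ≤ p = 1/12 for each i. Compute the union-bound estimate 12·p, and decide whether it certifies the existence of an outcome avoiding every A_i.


Union bound: P[∪_{i=1}^{12} A_i] ≤ Σ_i P[A_i] ≤ 12·p = 12·(1/12) = 1.
Numerically: 1 ≈ 1.0000000.
Is 1 < 1? NO.
Since the bound 1 is ≥ 1, the union bound is uninformative here; it does NOT by itself certify existence.

12·p = 1 ≈ 1.0000000; existence NOT certified by the union bound.


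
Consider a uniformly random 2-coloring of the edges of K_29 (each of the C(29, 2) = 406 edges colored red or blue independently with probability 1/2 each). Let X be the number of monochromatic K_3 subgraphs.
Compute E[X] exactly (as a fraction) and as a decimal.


Let X = Σ_S X_S over the C(29, 3) = 3654 subsets S of size 3, where X_S = 1 if the K_3 on S is monochromatic.
For a fixed S, the K_3 on S has C(3, 2) = 3 edges. P[all 3 edges red] = (1/2)^3, and likewise for blue, so P[monochromatic] = 2·(1/2)^3 = 2^{1 − 3} = 1/4.
By linearity of expectation: E[X] = C(29, 3) · 2^{1 − 3} = 3654 · 1/4 = 1827/2.
Numerically: E[X] ≈ 913.5000.

E[X] = C(29,3)·2^(1−C(3,2)) = 1827/2 ≈ 913.5000.


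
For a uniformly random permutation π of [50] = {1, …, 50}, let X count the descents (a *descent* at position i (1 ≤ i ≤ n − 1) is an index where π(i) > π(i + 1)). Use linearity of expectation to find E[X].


Write X = Σ X_I over i = 1, …, 49, with X_I the indicator of one descent.
There are 49 indicators.
For each fixed i, the pair (π(i), π(i+1)) is a uniformly random ordered pair of distinct values from {1, …, 50}; by symmetry P[π(i) > π(i+1)] = 1/2.
By linearity: E[X] = 49 · (1/2) = (50 − 1) · (1/2) = 49/2 ≈ 24.500.

E[X] = 49/2 = 24.500.


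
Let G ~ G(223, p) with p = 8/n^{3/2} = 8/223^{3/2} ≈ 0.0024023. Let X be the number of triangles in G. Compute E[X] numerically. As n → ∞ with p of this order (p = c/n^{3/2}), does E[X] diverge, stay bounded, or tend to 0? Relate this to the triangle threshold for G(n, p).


Number of potential triangles: C(223, 3) = 1823471.
Each occurs with probability p³ ≈ (0.0024023)³ ≈ 1.3864304e-08.
By linearity: E[X] = C(223, 3)·p³ ≈ 1823471 · 1.3864304e-08 ≈ 0.02528.
Since α = 3/2 > 1, p = c/n^{3/2} = o(1/n) is below the triangle threshold p ~ 1/n. Asymptotically E[X] ~ (c³/6)·n^{3(1−α)} = (8³/6)·n^{-1.5} → 0, so by Markov's inequality G has no triangles w.h.p.

E[X] ≈ 0.02528; in regime p = Θ(1/n^{3/2}) E[X] tends to 0 (below the triangle threshold p ~ 1/n).


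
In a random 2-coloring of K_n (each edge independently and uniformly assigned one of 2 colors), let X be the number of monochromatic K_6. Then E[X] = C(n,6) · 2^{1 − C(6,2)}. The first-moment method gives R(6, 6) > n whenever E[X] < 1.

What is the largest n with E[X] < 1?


We need C(n, 6) · 2^{1 − 15} < 1, i.e. C(n, 6) < 2^{15 − 1} = 16384.
Check values of n near the boundary:
  n = 14: C(14, 6) = 3003; 3003 < 16384? YES
  n = 15: C(15, 6) = 5005; 5005 < 16384? YES
  n = 16: C(16, 6) = 8008; 8008 < 16384? YES
  n = 17: C(17, 6) = 12376; 12376 < 16384? YES
  n = 18: C(18, 6) = 18564; 18564 < 16384? NO
The largest n with C(n, 6) < 16384 is n = 17 (where E[X] = 1547/2048 ≈ 0.7553711). Hence R(6, 6) > 17, i.e. R(6, 6) ≥ 18.

Largest n = 17; hence R(6, 6) > 17.


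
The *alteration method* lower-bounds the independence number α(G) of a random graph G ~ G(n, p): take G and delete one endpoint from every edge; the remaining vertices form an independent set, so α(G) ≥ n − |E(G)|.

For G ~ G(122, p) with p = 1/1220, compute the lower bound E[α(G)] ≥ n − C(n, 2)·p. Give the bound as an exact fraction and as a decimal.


E[|E(G)|] = C(122, 2)·p = 7381 · (1/1220) = 121/20.
E[α(G)] ≥ n − E[|E(G)|] = 122 − 121/20 = 2319/20.
Numerically: ≈ 115.95000.
(This is only a lower bound; the true E[α(G)] may be larger.)

E[α(G)] ≥ 2319/20 ≈ 115.95000.


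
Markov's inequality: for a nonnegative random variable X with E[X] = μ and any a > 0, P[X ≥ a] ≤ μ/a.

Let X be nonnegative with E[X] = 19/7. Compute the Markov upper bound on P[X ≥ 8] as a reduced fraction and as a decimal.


μ = E[X] = 19/7, a = 8.
Markov: P[X ≥ 8] ≤ μ/a = (19/7)/8 = 19/56.
Numerically: ≈ 0.3393.
(Since a = 8 > μ = 2.7143, the bound 19/56 is < 1 and informative.)

P[X ≥ 8] ≤ 19/56 ≈ 0.3393.


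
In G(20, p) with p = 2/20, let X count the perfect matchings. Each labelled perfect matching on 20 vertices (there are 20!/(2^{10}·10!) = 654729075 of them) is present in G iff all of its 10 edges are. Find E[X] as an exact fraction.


K_20 has 20!/(2^{10}·10!) = 654729075 labelled perfect matchings.
For each such perfect matching H, let X_H = 1 if all 10 edges of H are present in G. Then P[X_H = 1] = p^{10} = (1/10)^{10} = 1/10000000000.
By linearity of expectation: E[X] = Σ_H E[X_H] = 654729075 · p^{10} = 654729075 · 1/10000000000 = 26189163/400000000.
Numerically: E[X] ≈ 0.06547.

E[X] = 654729075 · (1/10)^{10} = 26189163/400000000 ≈ 0.06547.


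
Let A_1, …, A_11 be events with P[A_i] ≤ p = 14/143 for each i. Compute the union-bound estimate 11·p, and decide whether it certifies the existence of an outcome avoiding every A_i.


Union bound: P[∪_{i=1}^{11} A_i] ≤ Σ_i P[A_i] ≤ 11·p = 11·(14/143) = 14/13.
Numerically: 14/13 ≈ 1.076923.
Is 14/13 < 1? NO.
Since the bound 14/13 is ≥ 1, the union bound is uninformative here; it does NOT by itself certify existence.

11·p = 14/13 ≈ 1.076923; existence NOT certified by the union bound.


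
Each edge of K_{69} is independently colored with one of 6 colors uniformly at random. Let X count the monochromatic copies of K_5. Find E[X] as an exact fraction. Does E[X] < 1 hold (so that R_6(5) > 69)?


E[X] = C(69, 5) · 6^{1 − 10} = 11238513 · 6^{−9} = 11238513/10077696.
As a reduced fraction: E[X] = 3746171/3359232 ≈ 1.115187.
Is E[X] < 1? NO.
Since E[X] ≥ 1, the first-moment bound is inconclusive at n = 69; it does NOT by itself certify R_6(5) > 69.

E[X] = 3746171/3359232 ≈ 1.115187; E[X] ≥ 1; first-moment method inconclusive here.
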